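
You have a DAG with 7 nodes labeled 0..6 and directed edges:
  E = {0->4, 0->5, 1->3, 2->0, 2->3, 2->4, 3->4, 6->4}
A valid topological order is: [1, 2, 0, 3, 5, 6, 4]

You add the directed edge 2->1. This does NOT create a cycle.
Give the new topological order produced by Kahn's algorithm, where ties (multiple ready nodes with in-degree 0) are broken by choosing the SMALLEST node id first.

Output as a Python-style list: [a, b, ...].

Answer: [2, 0, 1, 3, 5, 6, 4]

Derivation:
Old toposort: [1, 2, 0, 3, 5, 6, 4]
Added edge: 2->1
Position of 2 (1) > position of 1 (0). Must reorder: 2 must now come before 1.
Run Kahn's algorithm (break ties by smallest node id):
  initial in-degrees: [1, 1, 0, 2, 4, 1, 0]
  ready (indeg=0): [2, 6]
  pop 2: indeg[0]->0; indeg[1]->0; indeg[3]->1; indeg[4]->3 | ready=[0, 1, 6] | order so far=[2]
  pop 0: indeg[4]->2; indeg[5]->0 | ready=[1, 5, 6] | order so far=[2, 0]
  pop 1: indeg[3]->0 | ready=[3, 5, 6] | order so far=[2, 0, 1]
  pop 3: indeg[4]->1 | ready=[5, 6] | order so far=[2, 0, 1, 3]
  pop 5: no out-edges | ready=[6] | order so far=[2, 0, 1, 3, 5]
  pop 6: indeg[4]->0 | ready=[4] | order so far=[2, 0, 1, 3, 5, 6]
  pop 4: no out-edges | ready=[] | order so far=[2, 0, 1, 3, 5, 6, 4]
  Result: [2, 0, 1, 3, 5, 6, 4]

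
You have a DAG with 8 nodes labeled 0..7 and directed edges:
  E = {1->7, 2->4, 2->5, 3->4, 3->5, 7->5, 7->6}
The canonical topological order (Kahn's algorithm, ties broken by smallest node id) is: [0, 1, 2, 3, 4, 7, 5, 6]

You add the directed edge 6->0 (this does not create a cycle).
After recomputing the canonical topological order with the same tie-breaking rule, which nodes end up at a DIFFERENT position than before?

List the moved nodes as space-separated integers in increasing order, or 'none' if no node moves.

Answer: 0 1 2 3 4 5 6 7

Derivation:
Old toposort: [0, 1, 2, 3, 4, 7, 5, 6]
Added edge 6->0
Recompute Kahn (smallest-id tiebreak):
  initial in-degrees: [1, 0, 0, 0, 2, 3, 1, 1]
  ready (indeg=0): [1, 2, 3]
  pop 1: indeg[7]->0 | ready=[2, 3, 7] | order so far=[1]
  pop 2: indeg[4]->1; indeg[5]->2 | ready=[3, 7] | order so far=[1, 2]
  pop 3: indeg[4]->0; indeg[5]->1 | ready=[4, 7] | order so far=[1, 2, 3]
  pop 4: no out-edges | ready=[7] | order so far=[1, 2, 3, 4]
  pop 7: indeg[5]->0; indeg[6]->0 | ready=[5, 6] | order so far=[1, 2, 3, 4, 7]
  pop 5: no out-edges | ready=[6] | order so far=[1, 2, 3, 4, 7, 5]
  pop 6: indeg[0]->0 | ready=[0] | order so far=[1, 2, 3, 4, 7, 5, 6]
  pop 0: no out-edges | ready=[] | order so far=[1, 2, 3, 4, 7, 5, 6, 0]
New canonical toposort: [1, 2, 3, 4, 7, 5, 6, 0]
Compare positions:
  Node 0: index 0 -> 7 (moved)
  Node 1: index 1 -> 0 (moved)
  Node 2: index 2 -> 1 (moved)
  Node 3: index 3 -> 2 (moved)
  Node 4: index 4 -> 3 (moved)
  Node 5: index 6 -> 5 (moved)
  Node 6: index 7 -> 6 (moved)
  Node 7: index 5 -> 4 (moved)
Nodes that changed position: 0 1 2 3 4 5 6 7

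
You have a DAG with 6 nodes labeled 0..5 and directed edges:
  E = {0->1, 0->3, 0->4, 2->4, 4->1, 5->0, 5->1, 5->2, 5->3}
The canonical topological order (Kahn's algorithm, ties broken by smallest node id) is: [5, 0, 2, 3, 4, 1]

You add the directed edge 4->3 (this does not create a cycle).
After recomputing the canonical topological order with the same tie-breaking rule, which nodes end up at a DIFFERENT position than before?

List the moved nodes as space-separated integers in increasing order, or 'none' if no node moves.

Old toposort: [5, 0, 2, 3, 4, 1]
Added edge 4->3
Recompute Kahn (smallest-id tiebreak):
  initial in-degrees: [1, 3, 1, 3, 2, 0]
  ready (indeg=0): [5]
  pop 5: indeg[0]->0; indeg[1]->2; indeg[2]->0; indeg[3]->2 | ready=[0, 2] | order so far=[5]
  pop 0: indeg[1]->1; indeg[3]->1; indeg[4]->1 | ready=[2] | order so far=[5, 0]
  pop 2: indeg[4]->0 | ready=[4] | order so far=[5, 0, 2]
  pop 4: indeg[1]->0; indeg[3]->0 | ready=[1, 3] | order so far=[5, 0, 2, 4]
  pop 1: no out-edges | ready=[3] | order so far=[5, 0, 2, 4, 1]
  pop 3: no out-edges | ready=[] | order so far=[5, 0, 2, 4, 1, 3]
New canonical toposort: [5, 0, 2, 4, 1, 3]
Compare positions:
  Node 0: index 1 -> 1 (same)
  Node 1: index 5 -> 4 (moved)
  Node 2: index 2 -> 2 (same)
  Node 3: index 3 -> 5 (moved)
  Node 4: index 4 -> 3 (moved)
  Node 5: index 0 -> 0 (same)
Nodes that changed position: 1 3 4

Answer: 1 3 4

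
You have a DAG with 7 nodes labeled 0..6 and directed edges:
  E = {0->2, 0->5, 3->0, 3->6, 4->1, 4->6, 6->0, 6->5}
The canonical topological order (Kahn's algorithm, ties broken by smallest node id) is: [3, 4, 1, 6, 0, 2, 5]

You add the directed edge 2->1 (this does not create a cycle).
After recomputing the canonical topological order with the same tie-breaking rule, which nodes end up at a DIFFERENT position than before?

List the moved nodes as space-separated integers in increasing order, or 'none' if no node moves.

Old toposort: [3, 4, 1, 6, 0, 2, 5]
Added edge 2->1
Recompute Kahn (smallest-id tiebreak):
  initial in-degrees: [2, 2, 1, 0, 0, 2, 2]
  ready (indeg=0): [3, 4]
  pop 3: indeg[0]->1; indeg[6]->1 | ready=[4] | order so far=[3]
  pop 4: indeg[1]->1; indeg[6]->0 | ready=[6] | order so far=[3, 4]
  pop 6: indeg[0]->0; indeg[5]->1 | ready=[0] | order so far=[3, 4, 6]
  pop 0: indeg[2]->0; indeg[5]->0 | ready=[2, 5] | order so far=[3, 4, 6, 0]
  pop 2: indeg[1]->0 | ready=[1, 5] | order so far=[3, 4, 6, 0, 2]
  pop 1: no out-edges | ready=[5] | order so far=[3, 4, 6, 0, 2, 1]
  pop 5: no out-edges | ready=[] | order so far=[3, 4, 6, 0, 2, 1, 5]
New canonical toposort: [3, 4, 6, 0, 2, 1, 5]
Compare positions:
  Node 0: index 4 -> 3 (moved)
  Node 1: index 2 -> 5 (moved)
  Node 2: index 5 -> 4 (moved)
  Node 3: index 0 -> 0 (same)
  Node 4: index 1 -> 1 (same)
  Node 5: index 6 -> 6 (same)
  Node 6: index 3 -> 2 (moved)
Nodes that changed position: 0 1 2 6

Answer: 0 1 2 6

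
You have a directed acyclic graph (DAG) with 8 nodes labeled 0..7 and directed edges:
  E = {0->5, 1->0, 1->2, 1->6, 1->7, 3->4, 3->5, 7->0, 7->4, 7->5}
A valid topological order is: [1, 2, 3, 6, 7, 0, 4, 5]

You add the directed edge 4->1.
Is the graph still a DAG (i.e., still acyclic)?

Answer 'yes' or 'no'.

Answer: no

Derivation:
Given toposort: [1, 2, 3, 6, 7, 0, 4, 5]
Position of 4: index 6; position of 1: index 0
New edge 4->1: backward (u after v in old order)
Backward edge: old toposort is now invalid. Check if this creates a cycle.
Does 1 already reach 4? Reachable from 1: [0, 1, 2, 4, 5, 6, 7]. YES -> cycle!
Still a DAG? no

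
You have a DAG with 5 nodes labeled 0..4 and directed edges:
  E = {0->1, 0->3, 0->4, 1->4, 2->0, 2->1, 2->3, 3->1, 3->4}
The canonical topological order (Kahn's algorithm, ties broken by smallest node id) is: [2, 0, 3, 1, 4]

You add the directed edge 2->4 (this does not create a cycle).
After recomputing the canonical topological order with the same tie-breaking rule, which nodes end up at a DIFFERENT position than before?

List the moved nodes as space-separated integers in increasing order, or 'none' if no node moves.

Answer: none

Derivation:
Old toposort: [2, 0, 3, 1, 4]
Added edge 2->4
Recompute Kahn (smallest-id tiebreak):
  initial in-degrees: [1, 3, 0, 2, 4]
  ready (indeg=0): [2]
  pop 2: indeg[0]->0; indeg[1]->2; indeg[3]->1; indeg[4]->3 | ready=[0] | order so far=[2]
  pop 0: indeg[1]->1; indeg[3]->0; indeg[4]->2 | ready=[3] | order so far=[2, 0]
  pop 3: indeg[1]->0; indeg[4]->1 | ready=[1] | order so far=[2, 0, 3]
  pop 1: indeg[4]->0 | ready=[4] | order so far=[2, 0, 3, 1]
  pop 4: no out-edges | ready=[] | order so far=[2, 0, 3, 1, 4]
New canonical toposort: [2, 0, 3, 1, 4]
Compare positions:
  Node 0: index 1 -> 1 (same)
  Node 1: index 3 -> 3 (same)
  Node 2: index 0 -> 0 (same)
  Node 3: index 2 -> 2 (same)
  Node 4: index 4 -> 4 (same)
Nodes that changed position: none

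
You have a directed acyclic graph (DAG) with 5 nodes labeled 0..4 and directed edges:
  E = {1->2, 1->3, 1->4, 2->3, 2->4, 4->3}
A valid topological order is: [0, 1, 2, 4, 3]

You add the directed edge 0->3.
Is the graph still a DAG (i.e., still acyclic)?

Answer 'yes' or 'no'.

Given toposort: [0, 1, 2, 4, 3]
Position of 0: index 0; position of 3: index 4
New edge 0->3: forward
Forward edge: respects the existing order. Still a DAG, same toposort still valid.
Still a DAG? yes

Answer: yes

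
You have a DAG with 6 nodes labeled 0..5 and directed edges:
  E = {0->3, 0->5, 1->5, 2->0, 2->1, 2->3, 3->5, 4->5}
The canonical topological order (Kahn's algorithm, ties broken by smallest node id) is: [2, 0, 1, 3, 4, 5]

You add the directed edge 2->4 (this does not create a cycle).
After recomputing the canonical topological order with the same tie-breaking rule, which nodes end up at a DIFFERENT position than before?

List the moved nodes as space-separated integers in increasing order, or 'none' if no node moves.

Answer: none

Derivation:
Old toposort: [2, 0, 1, 3, 4, 5]
Added edge 2->4
Recompute Kahn (smallest-id tiebreak):
  initial in-degrees: [1, 1, 0, 2, 1, 4]
  ready (indeg=0): [2]
  pop 2: indeg[0]->0; indeg[1]->0; indeg[3]->1; indeg[4]->0 | ready=[0, 1, 4] | order so far=[2]
  pop 0: indeg[3]->0; indeg[5]->3 | ready=[1, 3, 4] | order so far=[2, 0]
  pop 1: indeg[5]->2 | ready=[3, 4] | order so far=[2, 0, 1]
  pop 3: indeg[5]->1 | ready=[4] | order so far=[2, 0, 1, 3]
  pop 4: indeg[5]->0 | ready=[5] | order so far=[2, 0, 1, 3, 4]
  pop 5: no out-edges | ready=[] | order so far=[2, 0, 1, 3, 4, 5]
New canonical toposort: [2, 0, 1, 3, 4, 5]
Compare positions:
  Node 0: index 1 -> 1 (same)
  Node 1: index 2 -> 2 (same)
  Node 2: index 0 -> 0 (same)
  Node 3: index 3 -> 3 (same)
  Node 4: index 4 -> 4 (same)
  Node 5: index 5 -> 5 (same)
Nodes that changed position: none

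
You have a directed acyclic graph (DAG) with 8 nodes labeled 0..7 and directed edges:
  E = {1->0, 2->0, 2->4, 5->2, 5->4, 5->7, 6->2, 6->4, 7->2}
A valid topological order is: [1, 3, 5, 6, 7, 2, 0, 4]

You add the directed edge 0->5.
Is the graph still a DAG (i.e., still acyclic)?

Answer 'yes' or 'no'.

Given toposort: [1, 3, 5, 6, 7, 2, 0, 4]
Position of 0: index 6; position of 5: index 2
New edge 0->5: backward (u after v in old order)
Backward edge: old toposort is now invalid. Check if this creates a cycle.
Does 5 already reach 0? Reachable from 5: [0, 2, 4, 5, 7]. YES -> cycle!
Still a DAG? no

Answer: no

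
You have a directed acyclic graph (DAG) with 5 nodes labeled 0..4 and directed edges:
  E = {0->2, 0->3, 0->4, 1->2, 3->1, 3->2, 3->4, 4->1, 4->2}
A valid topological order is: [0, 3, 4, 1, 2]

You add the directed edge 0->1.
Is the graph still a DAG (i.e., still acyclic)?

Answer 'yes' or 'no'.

Answer: yes

Derivation:
Given toposort: [0, 3, 4, 1, 2]
Position of 0: index 0; position of 1: index 3
New edge 0->1: forward
Forward edge: respects the existing order. Still a DAG, same toposort still valid.
Still a DAG? yes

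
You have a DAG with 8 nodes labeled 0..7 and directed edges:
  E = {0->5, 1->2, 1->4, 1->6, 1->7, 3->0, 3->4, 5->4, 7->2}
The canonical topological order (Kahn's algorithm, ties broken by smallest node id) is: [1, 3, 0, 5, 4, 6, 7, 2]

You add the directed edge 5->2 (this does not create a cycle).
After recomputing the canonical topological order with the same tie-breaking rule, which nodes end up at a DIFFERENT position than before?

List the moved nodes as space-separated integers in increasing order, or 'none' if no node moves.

Answer: none

Derivation:
Old toposort: [1, 3, 0, 5, 4, 6, 7, 2]
Added edge 5->2
Recompute Kahn (smallest-id tiebreak):
  initial in-degrees: [1, 0, 3, 0, 3, 1, 1, 1]
  ready (indeg=0): [1, 3]
  pop 1: indeg[2]->2; indeg[4]->2; indeg[6]->0; indeg[7]->0 | ready=[3, 6, 7] | order so far=[1]
  pop 3: indeg[0]->0; indeg[4]->1 | ready=[0, 6, 7] | order so far=[1, 3]
  pop 0: indeg[5]->0 | ready=[5, 6, 7] | order so far=[1, 3, 0]
  pop 5: indeg[2]->1; indeg[4]->0 | ready=[4, 6, 7] | order so far=[1, 3, 0, 5]
  pop 4: no out-edges | ready=[6, 7] | order so far=[1, 3, 0, 5, 4]
  pop 6: no out-edges | ready=[7] | order so far=[1, 3, 0, 5, 4, 6]
  pop 7: indeg[2]->0 | ready=[2] | order so far=[1, 3, 0, 5, 4, 6, 7]
  pop 2: no out-edges | ready=[] | order so far=[1, 3, 0, 5, 4, 6, 7, 2]
New canonical toposort: [1, 3, 0, 5, 4, 6, 7, 2]
Compare positions:
  Node 0: index 2 -> 2 (same)
  Node 1: index 0 -> 0 (same)
  Node 2: index 7 -> 7 (same)
  Node 3: index 1 -> 1 (same)
  Node 4: index 4 -> 4 (same)
  Node 5: index 3 -> 3 (same)
  Node 6: index 5 -> 5 (same)
  Node 7: index 6 -> 6 (same)
Nodes that changed position: none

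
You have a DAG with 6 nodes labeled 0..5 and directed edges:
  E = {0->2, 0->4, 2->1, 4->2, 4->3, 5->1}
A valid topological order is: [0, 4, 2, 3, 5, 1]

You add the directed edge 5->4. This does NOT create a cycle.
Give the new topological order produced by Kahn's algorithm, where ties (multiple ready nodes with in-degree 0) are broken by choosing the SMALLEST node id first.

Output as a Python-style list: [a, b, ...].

Answer: [0, 5, 4, 2, 1, 3]

Derivation:
Old toposort: [0, 4, 2, 3, 5, 1]
Added edge: 5->4
Position of 5 (4) > position of 4 (1). Must reorder: 5 must now come before 4.
Run Kahn's algorithm (break ties by smallest node id):
  initial in-degrees: [0, 2, 2, 1, 2, 0]
  ready (indeg=0): [0, 5]
  pop 0: indeg[2]->1; indeg[4]->1 | ready=[5] | order so far=[0]
  pop 5: indeg[1]->1; indeg[4]->0 | ready=[4] | order so far=[0, 5]
  pop 4: indeg[2]->0; indeg[3]->0 | ready=[2, 3] | order so far=[0, 5, 4]
  pop 2: indeg[1]->0 | ready=[1, 3] | order so far=[0, 5, 4, 2]
  pop 1: no out-edges | ready=[3] | order so far=[0, 5, 4, 2, 1]
  pop 3: no out-edges | ready=[] | order so far=[0, 5, 4, 2, 1, 3]
  Result: [0, 5, 4, 2, 1, 3]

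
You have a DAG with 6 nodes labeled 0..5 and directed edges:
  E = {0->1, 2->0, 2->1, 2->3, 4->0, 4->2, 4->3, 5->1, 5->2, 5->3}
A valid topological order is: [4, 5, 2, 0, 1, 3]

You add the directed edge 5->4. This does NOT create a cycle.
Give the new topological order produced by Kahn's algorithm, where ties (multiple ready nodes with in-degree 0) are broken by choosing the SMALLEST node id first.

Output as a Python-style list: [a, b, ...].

Old toposort: [4, 5, 2, 0, 1, 3]
Added edge: 5->4
Position of 5 (1) > position of 4 (0). Must reorder: 5 must now come before 4.
Run Kahn's algorithm (break ties by smallest node id):
  initial in-degrees: [2, 3, 2, 3, 1, 0]
  ready (indeg=0): [5]
  pop 5: indeg[1]->2; indeg[2]->1; indeg[3]->2; indeg[4]->0 | ready=[4] | order so far=[5]
  pop 4: indeg[0]->1; indeg[2]->0; indeg[3]->1 | ready=[2] | order so far=[5, 4]
  pop 2: indeg[0]->0; indeg[1]->1; indeg[3]->0 | ready=[0, 3] | order so far=[5, 4, 2]
  pop 0: indeg[1]->0 | ready=[1, 3] | order so far=[5, 4, 2, 0]
  pop 1: no out-edges | ready=[3] | order so far=[5, 4, 2, 0, 1]
  pop 3: no out-edges | ready=[] | order so far=[5, 4, 2, 0, 1, 3]
  Result: [5, 4, 2, 0, 1, 3]

Answer: [5, 4, 2, 0, 1, 3]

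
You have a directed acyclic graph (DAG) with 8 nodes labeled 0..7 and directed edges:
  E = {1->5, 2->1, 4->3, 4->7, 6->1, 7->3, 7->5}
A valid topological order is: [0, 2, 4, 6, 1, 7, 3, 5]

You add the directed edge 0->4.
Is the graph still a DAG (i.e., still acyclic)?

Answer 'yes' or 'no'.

Answer: yes

Derivation:
Given toposort: [0, 2, 4, 6, 1, 7, 3, 5]
Position of 0: index 0; position of 4: index 2
New edge 0->4: forward
Forward edge: respects the existing order. Still a DAG, same toposort still valid.
Still a DAG? yes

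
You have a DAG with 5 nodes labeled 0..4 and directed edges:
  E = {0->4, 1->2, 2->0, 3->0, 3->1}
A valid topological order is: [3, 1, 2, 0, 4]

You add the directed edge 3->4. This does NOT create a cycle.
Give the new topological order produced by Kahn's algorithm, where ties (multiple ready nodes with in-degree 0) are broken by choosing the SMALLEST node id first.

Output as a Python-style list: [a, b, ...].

Answer: [3, 1, 2, 0, 4]

Derivation:
Old toposort: [3, 1, 2, 0, 4]
Added edge: 3->4
Position of 3 (0) < position of 4 (4). Old order still valid.
Run Kahn's algorithm (break ties by smallest node id):
  initial in-degrees: [2, 1, 1, 0, 2]
  ready (indeg=0): [3]
  pop 3: indeg[0]->1; indeg[1]->0; indeg[4]->1 | ready=[1] | order so far=[3]
  pop 1: indeg[2]->0 | ready=[2] | order so far=[3, 1]
  pop 2: indeg[0]->0 | ready=[0] | order so far=[3, 1, 2]
  pop 0: indeg[4]->0 | ready=[4] | order so far=[3, 1, 2, 0]
  pop 4: no out-edges | ready=[] | order so far=[3, 1, 2, 0, 4]
  Result: [3, 1, 2, 0, 4]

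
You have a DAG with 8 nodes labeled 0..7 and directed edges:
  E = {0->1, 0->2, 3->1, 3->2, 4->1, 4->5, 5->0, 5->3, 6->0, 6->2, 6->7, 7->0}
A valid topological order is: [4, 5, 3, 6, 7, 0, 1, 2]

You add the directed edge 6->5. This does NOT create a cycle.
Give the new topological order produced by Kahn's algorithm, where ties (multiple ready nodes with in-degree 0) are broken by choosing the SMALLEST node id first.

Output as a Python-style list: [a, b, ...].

Answer: [4, 6, 5, 3, 7, 0, 1, 2]

Derivation:
Old toposort: [4, 5, 3, 6, 7, 0, 1, 2]
Added edge: 6->5
Position of 6 (3) > position of 5 (1). Must reorder: 6 must now come before 5.
Run Kahn's algorithm (break ties by smallest node id):
  initial in-degrees: [3, 3, 3, 1, 0, 2, 0, 1]
  ready (indeg=0): [4, 6]
  pop 4: indeg[1]->2; indeg[5]->1 | ready=[6] | order so far=[4]
  pop 6: indeg[0]->2; indeg[2]->2; indeg[5]->0; indeg[7]->0 | ready=[5, 7] | order so far=[4, 6]
  pop 5: indeg[0]->1; indeg[3]->0 | ready=[3, 7] | order so far=[4, 6, 5]
  pop 3: indeg[1]->1; indeg[2]->1 | ready=[7] | order so far=[4, 6, 5, 3]
  pop 7: indeg[0]->0 | ready=[0] | order so far=[4, 6, 5, 3, 7]
  pop 0: indeg[1]->0; indeg[2]->0 | ready=[1, 2] | order so far=[4, 6, 5, 3, 7, 0]
  pop 1: no out-edges | ready=[2] | order so far=[4, 6, 5, 3, 7, 0, 1]
  pop 2: no out-edges | ready=[] | order so far=[4, 6, 5, 3, 7, 0, 1, 2]
  Result: [4, 6, 5, 3, 7, 0, 1, 2]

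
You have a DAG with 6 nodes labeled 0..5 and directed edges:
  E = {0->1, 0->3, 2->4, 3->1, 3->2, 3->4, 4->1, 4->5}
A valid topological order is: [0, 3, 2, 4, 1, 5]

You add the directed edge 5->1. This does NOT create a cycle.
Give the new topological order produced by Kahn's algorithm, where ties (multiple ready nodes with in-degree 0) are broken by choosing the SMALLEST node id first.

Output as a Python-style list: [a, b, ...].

Old toposort: [0, 3, 2, 4, 1, 5]
Added edge: 5->1
Position of 5 (5) > position of 1 (4). Must reorder: 5 must now come before 1.
Run Kahn's algorithm (break ties by smallest node id):
  initial in-degrees: [0, 4, 1, 1, 2, 1]
  ready (indeg=0): [0]
  pop 0: indeg[1]->3; indeg[3]->0 | ready=[3] | order so far=[0]
  pop 3: indeg[1]->2; indeg[2]->0; indeg[4]->1 | ready=[2] | order so far=[0, 3]
  pop 2: indeg[4]->0 | ready=[4] | order so far=[0, 3, 2]
  pop 4: indeg[1]->1; indeg[5]->0 | ready=[5] | order so far=[0, 3, 2, 4]
  pop 5: indeg[1]->0 | ready=[1] | order so far=[0, 3, 2, 4, 5]
  pop 1: no out-edges | ready=[] | order so far=[0, 3, 2, 4, 5, 1]
  Result: [0, 3, 2, 4, 5, 1]

Answer: [0, 3, 2, 4, 5, 1]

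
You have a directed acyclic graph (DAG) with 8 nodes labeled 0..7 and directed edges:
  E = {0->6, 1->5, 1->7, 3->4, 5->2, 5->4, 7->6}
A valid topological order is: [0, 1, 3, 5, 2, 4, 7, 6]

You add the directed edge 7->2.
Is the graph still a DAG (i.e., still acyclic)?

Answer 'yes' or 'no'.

Answer: yes

Derivation:
Given toposort: [0, 1, 3, 5, 2, 4, 7, 6]
Position of 7: index 6; position of 2: index 4
New edge 7->2: backward (u after v in old order)
Backward edge: old toposort is now invalid. Check if this creates a cycle.
Does 2 already reach 7? Reachable from 2: [2]. NO -> still a DAG (reorder needed).
Still a DAG? yes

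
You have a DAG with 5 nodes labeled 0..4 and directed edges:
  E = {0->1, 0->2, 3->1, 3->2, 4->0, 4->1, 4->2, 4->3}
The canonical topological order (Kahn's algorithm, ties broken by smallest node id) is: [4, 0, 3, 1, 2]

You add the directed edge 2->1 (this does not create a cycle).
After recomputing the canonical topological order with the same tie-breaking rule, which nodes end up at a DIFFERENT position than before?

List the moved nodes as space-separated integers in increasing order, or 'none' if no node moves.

Answer: 1 2

Derivation:
Old toposort: [4, 0, 3, 1, 2]
Added edge 2->1
Recompute Kahn (smallest-id tiebreak):
  initial in-degrees: [1, 4, 3, 1, 0]
  ready (indeg=0): [4]
  pop 4: indeg[0]->0; indeg[1]->3; indeg[2]->2; indeg[3]->0 | ready=[0, 3] | order so far=[4]
  pop 0: indeg[1]->2; indeg[2]->1 | ready=[3] | order so far=[4, 0]
  pop 3: indeg[1]->1; indeg[2]->0 | ready=[2] | order so far=[4, 0, 3]
  pop 2: indeg[1]->0 | ready=[1] | order so far=[4, 0, 3, 2]
  pop 1: no out-edges | ready=[] | order so far=[4, 0, 3, 2, 1]
New canonical toposort: [4, 0, 3, 2, 1]
Compare positions:
  Node 0: index 1 -> 1 (same)
  Node 1: index 3 -> 4 (moved)
  Node 2: index 4 -> 3 (moved)
  Node 3: index 2 -> 2 (same)
  Node 4: index 0 -> 0 (same)
Nodes that changed position: 1 2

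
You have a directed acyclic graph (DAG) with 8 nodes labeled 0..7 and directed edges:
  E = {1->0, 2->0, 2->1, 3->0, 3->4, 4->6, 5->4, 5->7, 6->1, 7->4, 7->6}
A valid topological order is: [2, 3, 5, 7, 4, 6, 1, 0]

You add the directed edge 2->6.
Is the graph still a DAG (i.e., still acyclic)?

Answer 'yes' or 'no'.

Answer: yes

Derivation:
Given toposort: [2, 3, 5, 7, 4, 6, 1, 0]
Position of 2: index 0; position of 6: index 5
New edge 2->6: forward
Forward edge: respects the existing order. Still a DAG, same toposort still valid.
Still a DAG? yes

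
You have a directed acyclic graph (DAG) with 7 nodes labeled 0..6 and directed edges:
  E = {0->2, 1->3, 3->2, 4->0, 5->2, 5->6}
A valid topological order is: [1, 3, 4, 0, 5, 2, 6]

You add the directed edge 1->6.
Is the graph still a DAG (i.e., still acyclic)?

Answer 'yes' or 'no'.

Given toposort: [1, 3, 4, 0, 5, 2, 6]
Position of 1: index 0; position of 6: index 6
New edge 1->6: forward
Forward edge: respects the existing order. Still a DAG, same toposort still valid.
Still a DAG? yes

Answer: yes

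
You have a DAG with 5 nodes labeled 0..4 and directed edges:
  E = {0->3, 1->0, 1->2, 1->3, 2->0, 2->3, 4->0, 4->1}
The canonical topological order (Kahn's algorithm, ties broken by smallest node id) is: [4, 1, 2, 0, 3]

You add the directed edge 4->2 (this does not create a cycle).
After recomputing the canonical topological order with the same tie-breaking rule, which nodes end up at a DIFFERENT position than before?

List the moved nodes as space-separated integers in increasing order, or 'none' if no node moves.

Answer: none

Derivation:
Old toposort: [4, 1, 2, 0, 3]
Added edge 4->2
Recompute Kahn (smallest-id tiebreak):
  initial in-degrees: [3, 1, 2, 3, 0]
  ready (indeg=0): [4]
  pop 4: indeg[0]->2; indeg[1]->0; indeg[2]->1 | ready=[1] | order so far=[4]
  pop 1: indeg[0]->1; indeg[2]->0; indeg[3]->2 | ready=[2] | order so far=[4, 1]
  pop 2: indeg[0]->0; indeg[3]->1 | ready=[0] | order so far=[4, 1, 2]
  pop 0: indeg[3]->0 | ready=[3] | order so far=[4, 1, 2, 0]
  pop 3: no out-edges | ready=[] | order so far=[4, 1, 2, 0, 3]
New canonical toposort: [4, 1, 2, 0, 3]
Compare positions:
  Node 0: index 3 -> 3 (same)
  Node 1: index 1 -> 1 (same)
  Node 2: index 2 -> 2 (same)
  Node 3: index 4 -> 4 (same)
  Node 4: index 0 -> 0 (same)
Nodes that changed position: none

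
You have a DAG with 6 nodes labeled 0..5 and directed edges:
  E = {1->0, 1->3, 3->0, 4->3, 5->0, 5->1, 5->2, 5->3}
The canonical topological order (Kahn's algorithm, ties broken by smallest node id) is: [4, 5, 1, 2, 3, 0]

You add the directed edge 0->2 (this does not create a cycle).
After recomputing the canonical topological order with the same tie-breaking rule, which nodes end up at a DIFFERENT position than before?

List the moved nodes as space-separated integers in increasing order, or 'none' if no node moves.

Answer: 0 2 3

Derivation:
Old toposort: [4, 5, 1, 2, 3, 0]
Added edge 0->2
Recompute Kahn (smallest-id tiebreak):
  initial in-degrees: [3, 1, 2, 3, 0, 0]
  ready (indeg=0): [4, 5]
  pop 4: indeg[3]->2 | ready=[5] | order so far=[4]
  pop 5: indeg[0]->2; indeg[1]->0; indeg[2]->1; indeg[3]->1 | ready=[1] | order so far=[4, 5]
  pop 1: indeg[0]->1; indeg[3]->0 | ready=[3] | order so far=[4, 5, 1]
  pop 3: indeg[0]->0 | ready=[0] | order so far=[4, 5, 1, 3]
  pop 0: indeg[2]->0 | ready=[2] | order so far=[4, 5, 1, 3, 0]
  pop 2: no out-edges | ready=[] | order so far=[4, 5, 1, 3, 0, 2]
New canonical toposort: [4, 5, 1, 3, 0, 2]
Compare positions:
  Node 0: index 5 -> 4 (moved)
  Node 1: index 2 -> 2 (same)
  Node 2: index 3 -> 5 (moved)
  Node 3: index 4 -> 3 (moved)
  Node 4: index 0 -> 0 (same)
  Node 5: index 1 -> 1 (same)
Nodes that changed position: 0 2 3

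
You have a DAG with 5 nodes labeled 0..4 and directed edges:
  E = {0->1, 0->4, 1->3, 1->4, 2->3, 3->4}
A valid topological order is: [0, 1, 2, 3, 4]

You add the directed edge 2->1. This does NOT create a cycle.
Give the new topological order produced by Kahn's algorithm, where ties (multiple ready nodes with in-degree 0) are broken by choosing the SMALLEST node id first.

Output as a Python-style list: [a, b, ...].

Old toposort: [0, 1, 2, 3, 4]
Added edge: 2->1
Position of 2 (2) > position of 1 (1). Must reorder: 2 must now come before 1.
Run Kahn's algorithm (break ties by smallest node id):
  initial in-degrees: [0, 2, 0, 2, 3]
  ready (indeg=0): [0, 2]
  pop 0: indeg[1]->1; indeg[4]->2 | ready=[2] | order so far=[0]
  pop 2: indeg[1]->0; indeg[3]->1 | ready=[1] | order so far=[0, 2]
  pop 1: indeg[3]->0; indeg[4]->1 | ready=[3] | order so far=[0, 2, 1]
  pop 3: indeg[4]->0 | ready=[4] | order so far=[0, 2, 1, 3]
  pop 4: no out-edges | ready=[] | order so far=[0, 2, 1, 3, 4]
  Result: [0, 2, 1, 3, 4]

Answer: [0, 2, 1, 3, 4]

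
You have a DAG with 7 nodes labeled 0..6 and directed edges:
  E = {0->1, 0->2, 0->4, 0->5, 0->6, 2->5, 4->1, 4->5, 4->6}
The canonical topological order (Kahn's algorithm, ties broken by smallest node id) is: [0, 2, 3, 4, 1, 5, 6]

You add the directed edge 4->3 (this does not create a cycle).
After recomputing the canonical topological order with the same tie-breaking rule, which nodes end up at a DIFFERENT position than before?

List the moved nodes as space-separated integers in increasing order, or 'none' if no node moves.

Answer: 1 3 4

Derivation:
Old toposort: [0, 2, 3, 4, 1, 5, 6]
Added edge 4->3
Recompute Kahn (smallest-id tiebreak):
  initial in-degrees: [0, 2, 1, 1, 1, 3, 2]
  ready (indeg=0): [0]
  pop 0: indeg[1]->1; indeg[2]->0; indeg[4]->0; indeg[5]->2; indeg[6]->1 | ready=[2, 4] | order so far=[0]
  pop 2: indeg[5]->1 | ready=[4] | order so far=[0, 2]
  pop 4: indeg[1]->0; indeg[3]->0; indeg[5]->0; indeg[6]->0 | ready=[1, 3, 5, 6] | order so far=[0, 2, 4]
  pop 1: no out-edges | ready=[3, 5, 6] | order so far=[0, 2, 4, 1]
  pop 3: no out-edges | ready=[5, 6] | order so far=[0, 2, 4, 1, 3]
  pop 5: no out-edges | ready=[6] | order so far=[0, 2, 4, 1, 3, 5]
  pop 6: no out-edges | ready=[] | order so far=[0, 2, 4, 1, 3, 5, 6]
New canonical toposort: [0, 2, 4, 1, 3, 5, 6]
Compare positions:
  Node 0: index 0 -> 0 (same)
  Node 1: index 4 -> 3 (moved)
  Node 2: index 1 -> 1 (same)
  Node 3: index 2 -> 4 (moved)
  Node 4: index 3 -> 2 (moved)
  Node 5: index 5 -> 5 (same)
  Node 6: index 6 -> 6 (same)
Nodes that changed position: 1 3 4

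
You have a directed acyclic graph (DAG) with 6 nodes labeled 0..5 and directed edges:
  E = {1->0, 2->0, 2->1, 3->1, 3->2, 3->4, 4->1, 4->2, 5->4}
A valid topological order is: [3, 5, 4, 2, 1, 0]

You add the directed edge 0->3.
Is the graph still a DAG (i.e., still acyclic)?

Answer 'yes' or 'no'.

Given toposort: [3, 5, 4, 2, 1, 0]
Position of 0: index 5; position of 3: index 0
New edge 0->3: backward (u after v in old order)
Backward edge: old toposort is now invalid. Check if this creates a cycle.
Does 3 already reach 0? Reachable from 3: [0, 1, 2, 3, 4]. YES -> cycle!
Still a DAG? no

Answer: no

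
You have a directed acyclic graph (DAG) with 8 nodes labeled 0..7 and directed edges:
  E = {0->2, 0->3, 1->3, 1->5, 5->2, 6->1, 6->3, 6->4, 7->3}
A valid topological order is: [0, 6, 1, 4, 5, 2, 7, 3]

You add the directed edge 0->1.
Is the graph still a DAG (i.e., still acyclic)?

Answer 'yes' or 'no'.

Answer: yes

Derivation:
Given toposort: [0, 6, 1, 4, 5, 2, 7, 3]
Position of 0: index 0; position of 1: index 2
New edge 0->1: forward
Forward edge: respects the existing order. Still a DAG, same toposort still valid.
Still a DAG? yes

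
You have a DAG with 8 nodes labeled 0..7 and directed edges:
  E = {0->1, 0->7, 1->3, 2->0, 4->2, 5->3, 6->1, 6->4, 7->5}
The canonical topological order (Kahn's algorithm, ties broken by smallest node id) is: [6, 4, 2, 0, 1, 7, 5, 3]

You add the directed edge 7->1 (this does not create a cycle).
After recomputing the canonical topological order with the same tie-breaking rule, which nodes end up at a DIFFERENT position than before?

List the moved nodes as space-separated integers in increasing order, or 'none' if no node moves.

Answer: 1 7

Derivation:
Old toposort: [6, 4, 2, 0, 1, 7, 5, 3]
Added edge 7->1
Recompute Kahn (smallest-id tiebreak):
  initial in-degrees: [1, 3, 1, 2, 1, 1, 0, 1]
  ready (indeg=0): [6]
  pop 6: indeg[1]->2; indeg[4]->0 | ready=[4] | order so far=[6]
  pop 4: indeg[2]->0 | ready=[2] | order so far=[6, 4]
  pop 2: indeg[0]->0 | ready=[0] | order so far=[6, 4, 2]
  pop 0: indeg[1]->1; indeg[7]->0 | ready=[7] | order so far=[6, 4, 2, 0]
  pop 7: indeg[1]->0; indeg[5]->0 | ready=[1, 5] | order so far=[6, 4, 2, 0, 7]
  pop 1: indeg[3]->1 | ready=[5] | order so far=[6, 4, 2, 0, 7, 1]
  pop 5: indeg[3]->0 | ready=[3] | order so far=[6, 4, 2, 0, 7, 1, 5]
  pop 3: no out-edges | ready=[] | order so far=[6, 4, 2, 0, 7, 1, 5, 3]
New canonical toposort: [6, 4, 2, 0, 7, 1, 5, 3]
Compare positions:
  Node 0: index 3 -> 3 (same)
  Node 1: index 4 -> 5 (moved)
  Node 2: index 2 -> 2 (same)
  Node 3: index 7 -> 7 (same)
  Node 4: index 1 -> 1 (same)
  Node 5: index 6 -> 6 (same)
  Node 6: index 0 -> 0 (same)
  Node 7: index 5 -> 4 (moved)
Nodes that changed position: 1 7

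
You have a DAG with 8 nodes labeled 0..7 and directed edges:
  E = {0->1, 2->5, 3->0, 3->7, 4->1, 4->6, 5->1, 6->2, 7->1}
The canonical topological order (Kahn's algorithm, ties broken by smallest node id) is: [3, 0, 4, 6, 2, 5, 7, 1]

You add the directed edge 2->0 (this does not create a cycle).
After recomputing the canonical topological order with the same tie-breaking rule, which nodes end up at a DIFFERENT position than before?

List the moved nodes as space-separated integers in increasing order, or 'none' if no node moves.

Old toposort: [3, 0, 4, 6, 2, 5, 7, 1]
Added edge 2->0
Recompute Kahn (smallest-id tiebreak):
  initial in-degrees: [2, 4, 1, 0, 0, 1, 1, 1]
  ready (indeg=0): [3, 4]
  pop 3: indeg[0]->1; indeg[7]->0 | ready=[4, 7] | order so far=[3]
  pop 4: indeg[1]->3; indeg[6]->0 | ready=[6, 7] | order so far=[3, 4]
  pop 6: indeg[2]->0 | ready=[2, 7] | order so far=[3, 4, 6]
  pop 2: indeg[0]->0; indeg[5]->0 | ready=[0, 5, 7] | order so far=[3, 4, 6, 2]
  pop 0: indeg[1]->2 | ready=[5, 7] | order so far=[3, 4, 6, 2, 0]
  pop 5: indeg[1]->1 | ready=[7] | order so far=[3, 4, 6, 2, 0, 5]
  pop 7: indeg[1]->0 | ready=[1] | order so far=[3, 4, 6, 2, 0, 5, 7]
  pop 1: no out-edges | ready=[] | order so far=[3, 4, 6, 2, 0, 5, 7, 1]
New canonical toposort: [3, 4, 6, 2, 0, 5, 7, 1]
Compare positions:
  Node 0: index 1 -> 4 (moved)
  Node 1: index 7 -> 7 (same)
  Node 2: index 4 -> 3 (moved)
  Node 3: index 0 -> 0 (same)
  Node 4: index 2 -> 1 (moved)
  Node 5: index 5 -> 5 (same)
  Node 6: index 3 -> 2 (moved)
  Node 7: index 6 -> 6 (same)
Nodes that changed position: 0 2 4 6

Answer: 0 2 4 6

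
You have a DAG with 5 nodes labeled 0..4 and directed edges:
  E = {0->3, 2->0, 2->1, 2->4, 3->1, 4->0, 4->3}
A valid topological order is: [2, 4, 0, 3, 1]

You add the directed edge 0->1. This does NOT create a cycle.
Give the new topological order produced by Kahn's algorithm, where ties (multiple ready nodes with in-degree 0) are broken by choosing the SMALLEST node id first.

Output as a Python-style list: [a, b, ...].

Old toposort: [2, 4, 0, 3, 1]
Added edge: 0->1
Position of 0 (2) < position of 1 (4). Old order still valid.
Run Kahn's algorithm (break ties by smallest node id):
  initial in-degrees: [2, 3, 0, 2, 1]
  ready (indeg=0): [2]
  pop 2: indeg[0]->1; indeg[1]->2; indeg[4]->0 | ready=[4] | order so far=[2]
  pop 4: indeg[0]->0; indeg[3]->1 | ready=[0] | order so far=[2, 4]
  pop 0: indeg[1]->1; indeg[3]->0 | ready=[3] | order so far=[2, 4, 0]
  pop 3: indeg[1]->0 | ready=[1] | order so far=[2, 4, 0, 3]
  pop 1: no out-edges | ready=[] | order so far=[2, 4, 0, 3, 1]
  Result: [2, 4, 0, 3, 1]

Answer: [2, 4, 0, 3, 1]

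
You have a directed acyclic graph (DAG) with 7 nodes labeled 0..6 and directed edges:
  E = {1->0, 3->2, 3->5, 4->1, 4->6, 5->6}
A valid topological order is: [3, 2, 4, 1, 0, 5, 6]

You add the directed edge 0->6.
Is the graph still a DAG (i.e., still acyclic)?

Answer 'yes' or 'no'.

Answer: yes

Derivation:
Given toposort: [3, 2, 4, 1, 0, 5, 6]
Position of 0: index 4; position of 6: index 6
New edge 0->6: forward
Forward edge: respects the existing order. Still a DAG, same toposort still valid.
Still a DAG? yes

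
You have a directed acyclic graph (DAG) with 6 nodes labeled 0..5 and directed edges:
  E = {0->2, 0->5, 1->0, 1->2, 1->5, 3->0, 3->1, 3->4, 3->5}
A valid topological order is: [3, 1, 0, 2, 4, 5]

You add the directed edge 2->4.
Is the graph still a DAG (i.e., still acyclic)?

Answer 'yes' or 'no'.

Given toposort: [3, 1, 0, 2, 4, 5]
Position of 2: index 3; position of 4: index 4
New edge 2->4: forward
Forward edge: respects the existing order. Still a DAG, same toposort still valid.
Still a DAG? yes

Answer: yes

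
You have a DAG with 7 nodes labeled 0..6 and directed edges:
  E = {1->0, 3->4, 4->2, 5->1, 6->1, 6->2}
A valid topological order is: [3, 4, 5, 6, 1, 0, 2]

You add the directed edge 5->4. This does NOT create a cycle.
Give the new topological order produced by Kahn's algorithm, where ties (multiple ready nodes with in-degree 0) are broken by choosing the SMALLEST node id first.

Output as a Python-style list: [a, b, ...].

Old toposort: [3, 4, 5, 6, 1, 0, 2]
Added edge: 5->4
Position of 5 (2) > position of 4 (1). Must reorder: 5 must now come before 4.
Run Kahn's algorithm (break ties by smallest node id):
  initial in-degrees: [1, 2, 2, 0, 2, 0, 0]
  ready (indeg=0): [3, 5, 6]
  pop 3: indeg[4]->1 | ready=[5, 6] | order so far=[3]
  pop 5: indeg[1]->1; indeg[4]->0 | ready=[4, 6] | order so far=[3, 5]
  pop 4: indeg[2]->1 | ready=[6] | order so far=[3, 5, 4]
  pop 6: indeg[1]->0; indeg[2]->0 | ready=[1, 2] | order so far=[3, 5, 4, 6]
  pop 1: indeg[0]->0 | ready=[0, 2] | order so far=[3, 5, 4, 6, 1]
  pop 0: no out-edges | ready=[2] | order so far=[3, 5, 4, 6, 1, 0]
  pop 2: no out-edges | ready=[] | order so far=[3, 5, 4, 6, 1, 0, 2]
  Result: [3, 5, 4, 6, 1, 0, 2]

Answer: [3, 5, 4, 6, 1, 0, 2]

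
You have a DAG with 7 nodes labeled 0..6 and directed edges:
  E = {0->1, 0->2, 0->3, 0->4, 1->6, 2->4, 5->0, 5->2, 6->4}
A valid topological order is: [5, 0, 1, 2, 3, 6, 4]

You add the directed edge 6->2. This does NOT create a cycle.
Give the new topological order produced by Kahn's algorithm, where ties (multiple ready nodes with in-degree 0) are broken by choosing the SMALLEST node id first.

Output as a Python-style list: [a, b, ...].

Answer: [5, 0, 1, 3, 6, 2, 4]

Derivation:
Old toposort: [5, 0, 1, 2, 3, 6, 4]
Added edge: 6->2
Position of 6 (5) > position of 2 (3). Must reorder: 6 must now come before 2.
Run Kahn's algorithm (break ties by smallest node id):
  initial in-degrees: [1, 1, 3, 1, 3, 0, 1]
  ready (indeg=0): [5]
  pop 5: indeg[0]->0; indeg[2]->2 | ready=[0] | order so far=[5]
  pop 0: indeg[1]->0; indeg[2]->1; indeg[3]->0; indeg[4]->2 | ready=[1, 3] | order so far=[5, 0]
  pop 1: indeg[6]->0 | ready=[3, 6] | order so far=[5, 0, 1]
  pop 3: no out-edges | ready=[6] | order so far=[5, 0, 1, 3]
  pop 6: indeg[2]->0; indeg[4]->1 | ready=[2] | order so far=[5, 0, 1, 3, 6]
  pop 2: indeg[4]->0 | ready=[4] | order so far=[5, 0, 1, 3, 6, 2]
  pop 4: no out-edges | ready=[] | order so far=[5, 0, 1, 3, 6, 2, 4]
  Result: [5, 0, 1, 3, 6, 2, 4]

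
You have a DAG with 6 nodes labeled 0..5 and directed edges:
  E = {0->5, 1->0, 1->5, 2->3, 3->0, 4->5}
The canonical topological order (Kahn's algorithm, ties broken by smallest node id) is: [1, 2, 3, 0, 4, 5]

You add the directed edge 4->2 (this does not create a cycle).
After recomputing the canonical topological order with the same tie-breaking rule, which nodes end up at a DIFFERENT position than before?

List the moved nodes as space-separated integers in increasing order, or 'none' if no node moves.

Answer: 0 2 3 4

Derivation:
Old toposort: [1, 2, 3, 0, 4, 5]
Added edge 4->2
Recompute Kahn (smallest-id tiebreak):
  initial in-degrees: [2, 0, 1, 1, 0, 3]
  ready (indeg=0): [1, 4]
  pop 1: indeg[0]->1; indeg[5]->2 | ready=[4] | order so far=[1]
  pop 4: indeg[2]->0; indeg[5]->1 | ready=[2] | order so far=[1, 4]
  pop 2: indeg[3]->0 | ready=[3] | order so far=[1, 4, 2]
  pop 3: indeg[0]->0 | ready=[0] | order so far=[1, 4, 2, 3]
  pop 0: indeg[5]->0 | ready=[5] | order so far=[1, 4, 2, 3, 0]
  pop 5: no out-edges | ready=[] | order so far=[1, 4, 2, 3, 0, 5]
New canonical toposort: [1, 4, 2, 3, 0, 5]
Compare positions:
  Node 0: index 3 -> 4 (moved)
  Node 1: index 0 -> 0 (same)
  Node 2: index 1 -> 2 (moved)
  Node 3: index 2 -> 3 (moved)
  Node 4: index 4 -> 1 (moved)
  Node 5: index 5 -> 5 (same)
Nodes that changed position: 0 2 3 4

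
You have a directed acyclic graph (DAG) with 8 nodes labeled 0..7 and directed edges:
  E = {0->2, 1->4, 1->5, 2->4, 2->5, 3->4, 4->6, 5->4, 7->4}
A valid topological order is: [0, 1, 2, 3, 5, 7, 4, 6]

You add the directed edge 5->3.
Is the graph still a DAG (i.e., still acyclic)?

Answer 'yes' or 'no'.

Given toposort: [0, 1, 2, 3, 5, 7, 4, 6]
Position of 5: index 4; position of 3: index 3
New edge 5->3: backward (u after v in old order)
Backward edge: old toposort is now invalid. Check if this creates a cycle.
Does 3 already reach 5? Reachable from 3: [3, 4, 6]. NO -> still a DAG (reorder needed).
Still a DAG? yes

Answer: yes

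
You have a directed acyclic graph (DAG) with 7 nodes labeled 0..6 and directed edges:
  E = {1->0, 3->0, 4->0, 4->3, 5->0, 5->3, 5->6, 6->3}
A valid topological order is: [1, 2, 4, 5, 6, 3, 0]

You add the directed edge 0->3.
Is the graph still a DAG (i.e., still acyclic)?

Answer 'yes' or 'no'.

Given toposort: [1, 2, 4, 5, 6, 3, 0]
Position of 0: index 6; position of 3: index 5
New edge 0->3: backward (u after v in old order)
Backward edge: old toposort is now invalid. Check if this creates a cycle.
Does 3 already reach 0? Reachable from 3: [0, 3]. YES -> cycle!
Still a DAG? no

Answer: no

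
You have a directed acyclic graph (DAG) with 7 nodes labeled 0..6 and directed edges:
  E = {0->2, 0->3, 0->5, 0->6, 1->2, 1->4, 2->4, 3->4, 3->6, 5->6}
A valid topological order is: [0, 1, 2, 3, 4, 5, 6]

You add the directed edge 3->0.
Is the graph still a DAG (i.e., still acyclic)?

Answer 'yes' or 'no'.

Given toposort: [0, 1, 2, 3, 4, 5, 6]
Position of 3: index 3; position of 0: index 0
New edge 3->0: backward (u after v in old order)
Backward edge: old toposort is now invalid. Check if this creates a cycle.
Does 0 already reach 3? Reachable from 0: [0, 2, 3, 4, 5, 6]. YES -> cycle!
Still a DAG? no

Answer: no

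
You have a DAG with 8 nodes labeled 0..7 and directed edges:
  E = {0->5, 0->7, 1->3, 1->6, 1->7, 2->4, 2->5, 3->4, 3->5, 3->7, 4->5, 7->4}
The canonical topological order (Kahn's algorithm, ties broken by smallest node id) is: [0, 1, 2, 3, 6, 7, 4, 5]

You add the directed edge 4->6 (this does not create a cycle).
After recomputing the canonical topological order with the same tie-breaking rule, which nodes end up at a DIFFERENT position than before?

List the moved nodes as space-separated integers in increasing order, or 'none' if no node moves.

Answer: 4 5 6 7

Derivation:
Old toposort: [0, 1, 2, 3, 6, 7, 4, 5]
Added edge 4->6
Recompute Kahn (smallest-id tiebreak):
  initial in-degrees: [0, 0, 0, 1, 3, 4, 2, 3]
  ready (indeg=0): [0, 1, 2]
  pop 0: indeg[5]->3; indeg[7]->2 | ready=[1, 2] | order so far=[0]
  pop 1: indeg[3]->0; indeg[6]->1; indeg[7]->1 | ready=[2, 3] | order so far=[0, 1]
  pop 2: indeg[4]->2; indeg[5]->2 | ready=[3] | order so far=[0, 1, 2]
  pop 3: indeg[4]->1; indeg[5]->1; indeg[7]->0 | ready=[7] | order so far=[0, 1, 2, 3]
  pop 7: indeg[4]->0 | ready=[4] | order so far=[0, 1, 2, 3, 7]
  pop 4: indeg[5]->0; indeg[6]->0 | ready=[5, 6] | order so far=[0, 1, 2, 3, 7, 4]
  pop 5: no out-edges | ready=[6] | order so far=[0, 1, 2, 3, 7, 4, 5]
  pop 6: no out-edges | ready=[] | order so far=[0, 1, 2, 3, 7, 4, 5, 6]
New canonical toposort: [0, 1, 2, 3, 7, 4, 5, 6]
Compare positions:
  Node 0: index 0 -> 0 (same)
  Node 1: index 1 -> 1 (same)
  Node 2: index 2 -> 2 (same)
  Node 3: index 3 -> 3 (same)
  Node 4: index 6 -> 5 (moved)
  Node 5: index 7 -> 6 (moved)
  Node 6: index 4 -> 7 (moved)
  Node 7: index 5 -> 4 (moved)
Nodes that changed position: 4 5 6 7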